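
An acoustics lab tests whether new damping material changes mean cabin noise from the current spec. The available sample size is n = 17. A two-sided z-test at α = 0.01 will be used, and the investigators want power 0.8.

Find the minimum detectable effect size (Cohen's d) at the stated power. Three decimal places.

d ≈ 0.829

Need Φ(δ − 2.576) = 0.8, so δ = 2.576 + 0.842 = 3.417.
(The second rejection-region term Φ(−δ − z_{α/2}) is negligible and dropped.)
δ = d·√n ⇒ d = δ/√n = 3.417/√17 = 0.8289.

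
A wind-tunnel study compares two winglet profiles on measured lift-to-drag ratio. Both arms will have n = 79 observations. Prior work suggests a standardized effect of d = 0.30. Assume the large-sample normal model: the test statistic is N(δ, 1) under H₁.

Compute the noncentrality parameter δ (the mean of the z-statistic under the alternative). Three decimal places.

δ ≈ 1.885

δ = d·√(n/2) = 0.30 × √(79/2) = 1.8855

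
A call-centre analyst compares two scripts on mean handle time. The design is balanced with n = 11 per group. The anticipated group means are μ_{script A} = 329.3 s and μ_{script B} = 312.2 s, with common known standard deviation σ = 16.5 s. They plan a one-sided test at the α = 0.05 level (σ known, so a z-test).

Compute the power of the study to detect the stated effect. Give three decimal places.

Standardized effect: d = |μ_{script A} − μ_{script B}| / σ = |329.3 − 312.2| / 16.5 = 1.0364
Noncentrality parameter: δ = d·√(n/2) = 1.0364 × √(11/2) = 2.4305
One-sided α = 0.05 → critical value z_{0.05} = 1.645.
Power = P(Z > 1.645 − δ) = Φ(0.786) = 0.7840.

Power ≈ 0.784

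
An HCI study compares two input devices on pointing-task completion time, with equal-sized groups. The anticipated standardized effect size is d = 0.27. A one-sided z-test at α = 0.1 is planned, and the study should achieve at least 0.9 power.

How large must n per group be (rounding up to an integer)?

For power 0.9 need Φ(δ − z_{0.1}) = 0.9, so δ = z_{0.1} + z_{0.10} = 1.282 + 1.282 = 2.563.
δ = d·√(n/2) ⇒ n = 2(δ/d)² = 2 × (2.563 / 0.27)² = 180.23.
Rounding up, n = 181 per group.

n = 181 per group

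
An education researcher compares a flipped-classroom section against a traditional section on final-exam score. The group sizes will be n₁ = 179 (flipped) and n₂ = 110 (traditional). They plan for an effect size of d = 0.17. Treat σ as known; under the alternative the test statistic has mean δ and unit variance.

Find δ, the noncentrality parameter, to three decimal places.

δ = d / √(1/n₁ + 1/n₂) = 0.17 / √(1/179 + 1/110) = 1.4032

δ ≈ 1.403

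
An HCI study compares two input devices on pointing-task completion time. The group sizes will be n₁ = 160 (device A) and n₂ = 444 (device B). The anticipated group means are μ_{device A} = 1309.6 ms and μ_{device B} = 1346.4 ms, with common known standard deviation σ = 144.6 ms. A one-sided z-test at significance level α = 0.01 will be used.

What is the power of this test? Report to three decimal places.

Power ≈ 0.668

Standardized effect: d = |μ_{device A} − μ_{device B}| / σ = |1309.6 − 1346.4| / 144.6 = 0.2545
Noncentrality parameter: δ = d / √(1/n₁ + 1/n₂) = 0.2545 / √(1/160 + 1/444) = 2.7600
Critical value for a one-sided test at α = 0.01: z_α = 2.326.
Power = P(Z > 2.326 − δ) = Φ(0.434) = 0.6677.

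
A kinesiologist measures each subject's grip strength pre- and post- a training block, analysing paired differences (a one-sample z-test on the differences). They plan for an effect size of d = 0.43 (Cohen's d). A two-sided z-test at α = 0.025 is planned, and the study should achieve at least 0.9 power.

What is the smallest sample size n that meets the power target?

Set Φ(δ − 2.241) = 0.9; then δ − 2.241 = Φ⁻¹(0.9) = 1.282, giving δ = 3.523.
(Ignoring the negligible lower-tail rejection probability gives the usual closed-form inversion.)
δ = d·√n ⇒ n = (δ/d)² = (3.523 / 0.43)² = 67.12.
Rounding up, n = 68.

n = 68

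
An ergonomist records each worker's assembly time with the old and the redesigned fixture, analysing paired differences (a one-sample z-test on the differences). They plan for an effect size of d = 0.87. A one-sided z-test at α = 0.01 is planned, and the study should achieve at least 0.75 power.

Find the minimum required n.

n = 12

Set Φ(δ − 2.326) = 0.75; then δ − 2.326 = Φ⁻¹(0.75) = 0.674, giving δ = 3.001.
δ = d·√n ⇒ n = (δ/d)² = (3.001 / 0.87)² = 11.90.
Rounding up, n = 12.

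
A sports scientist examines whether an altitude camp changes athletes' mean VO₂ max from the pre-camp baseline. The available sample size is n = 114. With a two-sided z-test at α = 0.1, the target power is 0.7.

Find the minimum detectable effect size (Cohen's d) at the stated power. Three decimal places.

Need Φ(δ − 1.645) = 0.7, so δ = 1.645 + 0.524 = 2.169.
(The second rejection-region term Φ(−δ − z_{α/2}) is negligible and dropped.)
δ = d·√n ⇒ d = δ/√n = 2.169/√114 = 0.2032.

d ≈ 0.203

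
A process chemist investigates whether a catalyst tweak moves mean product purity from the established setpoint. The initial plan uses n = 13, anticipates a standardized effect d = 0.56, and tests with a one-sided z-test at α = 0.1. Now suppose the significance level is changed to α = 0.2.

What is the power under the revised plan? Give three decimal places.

δ = d·√n = 0.56 × √13 = 2.0191 (unchanged). New critical value: z_{0.2} = 0.842.
Revised power = P(Z > 0.842 − δ) = Φ(1.177) = 0.8805.

Power ≈ 0.880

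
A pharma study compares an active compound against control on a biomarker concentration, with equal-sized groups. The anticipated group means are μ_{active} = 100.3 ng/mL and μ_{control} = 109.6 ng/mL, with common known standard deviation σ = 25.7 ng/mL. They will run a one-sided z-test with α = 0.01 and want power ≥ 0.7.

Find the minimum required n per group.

n = 125 per group

Standardized effect: d = |μ_{active} − μ_{control}| / σ = |100.3 − 109.6| / 25.7 = 0.3619
Set Φ(δ − 2.326) = 0.7; then δ − 2.326 = Φ⁻¹(0.7) = 0.524, giving δ = 2.851.
δ = d·√(n/2) ⇒ n = 2(δ/d)² = 2 × (2.851 / 0.3619)² = 124.12.
Rounding up, n = 125 per group.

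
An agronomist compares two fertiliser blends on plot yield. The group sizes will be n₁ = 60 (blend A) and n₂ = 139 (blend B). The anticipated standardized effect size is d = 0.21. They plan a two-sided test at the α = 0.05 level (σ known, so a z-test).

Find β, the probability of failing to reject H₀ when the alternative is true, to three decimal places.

β ≈ 0.725

Noncentrality parameter: δ = d / √(1/n₁ + 1/n₂) = 0.21 / √(1/60 + 1/139) = 1.3595
Critical value for a two-sided test at α = 0.05: z_{α/2} = 1.960.
Power = Φ(δ − 1.960) + Φ(−δ − 1.960) = Φ(-0.600) + Φ(-3.319) = 0.2741 + 0.0005 = 0.2745.
Type II error: β = 1 − power = 1 − 0.2745 = 0.7255.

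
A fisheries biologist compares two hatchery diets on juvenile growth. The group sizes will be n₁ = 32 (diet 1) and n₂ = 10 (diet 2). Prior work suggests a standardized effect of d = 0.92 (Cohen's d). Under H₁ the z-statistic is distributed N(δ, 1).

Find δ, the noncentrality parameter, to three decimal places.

δ = d / √(1/n₁ + 1/n₂) = 0.92 / √(1/32 + 1/10) = 2.5394

δ ≈ 2.539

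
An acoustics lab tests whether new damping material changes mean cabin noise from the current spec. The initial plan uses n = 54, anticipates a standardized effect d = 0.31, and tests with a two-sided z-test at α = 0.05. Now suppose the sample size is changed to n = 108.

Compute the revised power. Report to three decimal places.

Power ≈ 0.896

With n = 108: δ = d·√n = 0.31 × √108 = 3.2216. Critical value z_{0.025} = 1.960.
Revised power = Φ(δ − 1.960) + Φ(−δ − 1.960) = Φ(1.262) + Φ(-5.182) = 0.8965 + 0.0000 = 0.8965.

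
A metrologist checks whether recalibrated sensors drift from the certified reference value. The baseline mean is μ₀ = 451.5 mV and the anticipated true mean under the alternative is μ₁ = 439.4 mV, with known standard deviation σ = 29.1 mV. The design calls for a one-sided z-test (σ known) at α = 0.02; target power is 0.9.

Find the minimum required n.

Standardized effect: d = |μ₁ − μ₀| / σ = |439.4 − 451.5| / 29.1 = 0.4158
Set Φ(δ − 2.054) = 0.9; then δ − 2.054 = Φ⁻¹(0.9) = 1.282, giving δ = 3.335.
δ = d·√n ⇒ n = (δ/d)² = (3.335 / 0.4158)² = 64.34.
Rounding up, n = 65.

n = 65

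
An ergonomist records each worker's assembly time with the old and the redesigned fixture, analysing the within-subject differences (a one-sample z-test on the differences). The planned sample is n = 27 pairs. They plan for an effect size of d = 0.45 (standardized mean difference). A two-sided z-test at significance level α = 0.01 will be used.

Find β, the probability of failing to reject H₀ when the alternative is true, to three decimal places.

β ≈ 0.594

Noncentrality parameter: δ = d·√n = 0.45 × √27 = 2.3383
Two-sided α = 0.01 → critical value z_{0.005} = 2.576.
Power = Φ(δ − 2.576) + Φ(−δ − 2.576) = Φ(-0.238) + Φ(-4.914) = 0.4061 + 0.0000 = 0.4061.
Type II error: β = 1 − power = 1 − 0.4061 = 0.5939.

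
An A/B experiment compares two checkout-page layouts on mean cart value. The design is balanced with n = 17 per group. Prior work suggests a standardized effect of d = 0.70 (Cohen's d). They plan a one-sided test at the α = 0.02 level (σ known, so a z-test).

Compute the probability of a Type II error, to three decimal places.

Noncentrality parameter: δ = d·√(n/2) = 0.70 × √(17/2) = 2.0408
Critical value for a one-sided test at α = 0.02: z_α = 2.054.
Power = Φ(δ − 2.054) = Φ(-0.013) = 0.4948.
Type II error: β = 1 − power = 1 − 0.4948 = 0.5052.

β ≈ 0.505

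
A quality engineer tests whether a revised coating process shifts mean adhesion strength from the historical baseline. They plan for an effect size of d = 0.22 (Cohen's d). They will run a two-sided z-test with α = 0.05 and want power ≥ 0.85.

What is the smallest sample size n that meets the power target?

n = 186

Set Φ(δ − 1.960) = 0.85; then δ − 1.960 = Φ⁻¹(0.85) = 1.036, giving δ = 2.996.
(Ignoring the negligible lower-tail rejection probability gives the usual closed-form inversion.)
δ = d·√n ⇒ n = (δ/d)² = (2.996 / 0.22)² = 185.50.
Round up to the next whole unit.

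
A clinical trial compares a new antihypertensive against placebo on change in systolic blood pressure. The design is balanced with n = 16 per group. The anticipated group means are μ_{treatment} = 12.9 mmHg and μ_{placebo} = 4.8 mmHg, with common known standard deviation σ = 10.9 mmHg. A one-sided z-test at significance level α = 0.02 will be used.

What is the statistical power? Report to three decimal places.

Power ≈ 0.519

Standardized effect: d = |μ_{treatment} − μ_{placebo}| / σ = |12.9 − 4.8| / 10.9 = 0.7431
Noncentrality parameter: δ = d·√(n/2) = 0.7431 × √(16/2) = 2.1019
Critical value for a one-sided test at α = 0.02: z_α = 2.054.
Power = Φ(δ − 2.054) = Φ(0.048) = 0.5192.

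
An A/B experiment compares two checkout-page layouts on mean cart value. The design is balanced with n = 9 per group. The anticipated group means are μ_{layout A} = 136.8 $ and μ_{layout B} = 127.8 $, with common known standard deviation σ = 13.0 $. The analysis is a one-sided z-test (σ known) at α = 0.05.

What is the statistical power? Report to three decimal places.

Power ≈ 0.430

Standardized effect: d = |μ_{layout A} − μ_{layout B}| / σ = |136.8 − 127.8| / 13.0 = 0.6923
Noncentrality parameter: δ = d·√(n/2) = 0.6923 × √(9/2) = 1.4686
Critical value for a one-sided test at α = 0.05: z_α = 1.645.
Power = Φ(δ − 1.645) = Φ(-0.176) = 0.4300.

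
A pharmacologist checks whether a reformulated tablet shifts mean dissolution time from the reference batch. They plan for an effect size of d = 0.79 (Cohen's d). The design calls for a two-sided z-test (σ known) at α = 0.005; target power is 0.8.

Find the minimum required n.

n = 22

Set Φ(δ − 2.807) = 0.8; then δ − 2.807 = Φ⁻¹(0.8) = 0.842, giving δ = 3.649.
(The Φ(−δ − z_{α/2}) term is vanishingly small for δ > 0 and is dropped in the standard sample-size formula.)
δ = d·√n ⇒ n = (δ/d)² = (3.649 / 0.79)² = 21.33.
Round up to the next whole unit.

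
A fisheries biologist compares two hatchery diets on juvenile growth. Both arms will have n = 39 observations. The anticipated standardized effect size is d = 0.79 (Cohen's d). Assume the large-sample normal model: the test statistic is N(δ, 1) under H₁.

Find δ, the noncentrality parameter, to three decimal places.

δ ≈ 3.489

δ = d·√(n/2) = 0.79 × √(39/2) = 3.4885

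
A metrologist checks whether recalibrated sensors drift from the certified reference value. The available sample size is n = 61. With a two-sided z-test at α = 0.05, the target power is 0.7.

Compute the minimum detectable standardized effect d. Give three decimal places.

Need Φ(δ − 1.960) = 0.7, so δ = 1.960 + 0.524 = 2.484.
(The second rejection-region term Φ(−δ − z_{α/2}) is negligible and dropped.)
δ = d·√n ⇒ d = δ/√n = 2.484/√61 = 0.3181.

d ≈ 0.318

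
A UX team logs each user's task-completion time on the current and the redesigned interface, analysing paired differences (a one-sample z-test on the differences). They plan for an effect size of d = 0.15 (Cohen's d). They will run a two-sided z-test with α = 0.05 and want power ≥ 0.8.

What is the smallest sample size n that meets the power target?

n = 349

Set Φ(δ − 1.960) = 0.8; then δ − 1.960 = Φ⁻¹(0.8) = 0.842, giving δ = 2.802.
(The Φ(−δ − z_{α/2}) term is vanishingly small for δ > 0 and is dropped in the standard sample-size formula.)
δ = d·√n ⇒ n = (δ/d)² = (2.802 / 0.15)² = 348.84.
Rounding up, n = 349.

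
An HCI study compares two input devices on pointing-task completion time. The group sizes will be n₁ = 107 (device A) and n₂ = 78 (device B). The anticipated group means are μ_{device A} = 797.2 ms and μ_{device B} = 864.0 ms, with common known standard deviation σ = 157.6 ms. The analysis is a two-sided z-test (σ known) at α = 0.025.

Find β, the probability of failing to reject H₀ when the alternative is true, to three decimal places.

Standardized effect: d = |μ_{device A} − μ_{device B}| / σ = |797.2 − 864.0| / 157.6 = 0.4239
Noncentrality parameter: δ = d / √(1/n₁ + 1/n₂) = 0.4239 / √(1/107 + 1/78) = 2.8469
Two-sided α = 0.025 → critical value z_{0.0125} = 2.241.
Power = Φ(δ − 2.241) + Φ(−δ − 2.241) = Φ(0.606) + Φ(-5.088) = 0.7276 + 0.0000 = 0.7276.
Type II error: β = 1 − power = 1 − 0.7276 = 0.2724.

β ≈ 0.272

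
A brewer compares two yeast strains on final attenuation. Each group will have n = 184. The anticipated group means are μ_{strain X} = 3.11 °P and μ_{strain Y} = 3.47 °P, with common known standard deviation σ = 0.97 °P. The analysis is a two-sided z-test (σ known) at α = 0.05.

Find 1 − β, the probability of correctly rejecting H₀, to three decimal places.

Standardized effect: d = |μ_{strain X} − μ_{strain Y}| / σ = |3.11 − 3.47| / 0.97 = 0.3711
Noncentrality parameter: δ = d·√(n/2) = 0.3711 × √(184/2) = 3.5598
Critical value for a two-sided test at α = 0.05: z_{α/2} = 1.960.
Power = Φ(δ − 1.960) + Φ(−δ − 1.960) = Φ(1.600) + Φ(-5.520) = 0.9452 + 0.0000 = 0.9452.

Power ≈ 0.945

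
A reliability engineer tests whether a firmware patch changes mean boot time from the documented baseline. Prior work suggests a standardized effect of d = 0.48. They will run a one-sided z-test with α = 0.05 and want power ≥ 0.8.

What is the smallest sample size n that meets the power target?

n = 27

For power 0.8 need Φ(δ − z_{0.05}) = 0.8, so δ = z_{0.05} + z_{0.20} = 1.645 + 0.842 = 2.486.
δ = d·√n ⇒ n = (δ/d)² = (2.486 / 0.48)² = 26.83.
Rounding up, n = 27.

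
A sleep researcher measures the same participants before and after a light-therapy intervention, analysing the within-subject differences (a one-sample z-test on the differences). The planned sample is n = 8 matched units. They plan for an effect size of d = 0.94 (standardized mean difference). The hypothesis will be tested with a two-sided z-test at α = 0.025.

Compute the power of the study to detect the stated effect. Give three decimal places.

Power ≈ 0.662

Noncentrality parameter: δ = d·√n = 0.94 × √8 = 2.6587
Two-sided α = 0.025 → critical value z_{0.0125} = 2.241.
Power = Φ(δ − 2.241) + Φ(−δ − 2.241) = Φ(0.417) + Φ(-4.900) = 0.6618 + 0.0000 = 0.6618.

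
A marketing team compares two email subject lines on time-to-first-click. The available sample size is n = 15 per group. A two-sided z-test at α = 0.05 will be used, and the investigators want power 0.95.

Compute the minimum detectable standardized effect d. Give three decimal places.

Need Φ(δ − 1.960) = 0.95, so δ = 1.960 + 1.645 = 3.605.
(The second rejection-region term Φ(−δ − z_{α/2}) is negligible and dropped.)
δ = d·√(n/2) ⇒ d = δ/√(n/2) = 3.605/√(15/2) = 1.3163.

d ≈ 1.316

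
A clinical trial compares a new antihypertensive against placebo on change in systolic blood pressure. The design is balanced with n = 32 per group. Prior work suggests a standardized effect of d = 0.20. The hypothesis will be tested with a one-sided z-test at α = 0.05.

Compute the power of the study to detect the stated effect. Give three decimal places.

Noncentrality parameter: δ = d·√(n/2) = 0.20 × √(32/2) = 0.8000
One-sided α = 0.05 → critical value z_{0.05} = 1.645.
Power = Φ(δ − 1.645) = Φ(-0.845) = 0.1991.

Power ≈ 0.199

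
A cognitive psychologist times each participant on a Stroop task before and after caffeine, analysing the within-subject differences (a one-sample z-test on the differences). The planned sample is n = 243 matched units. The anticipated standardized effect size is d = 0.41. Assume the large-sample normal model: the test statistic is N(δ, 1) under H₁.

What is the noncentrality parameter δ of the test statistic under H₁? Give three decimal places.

δ ≈ 6.391

The noncentrality parameter scales effect size by the design's sample-size factor: δ = d·√n = 0.41 × √243 = 6.3913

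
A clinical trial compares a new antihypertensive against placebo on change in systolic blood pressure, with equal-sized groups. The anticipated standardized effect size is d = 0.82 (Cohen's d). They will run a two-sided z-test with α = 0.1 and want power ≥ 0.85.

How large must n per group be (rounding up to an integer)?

n = 22 per group

Set Φ(δ − 1.645) = 0.85; then δ − 1.645 = Φ⁻¹(0.85) = 1.036, giving δ = 2.681.
(The Φ(−δ − z_{α/2}) term is vanishingly small for δ > 0 and is dropped in the standard sample-size formula.)
δ = d·√(n/2) ⇒ n = 2(δ/d)² = 2 × (2.681 / 0.82)² = 21.38.
Round up to the next whole unit.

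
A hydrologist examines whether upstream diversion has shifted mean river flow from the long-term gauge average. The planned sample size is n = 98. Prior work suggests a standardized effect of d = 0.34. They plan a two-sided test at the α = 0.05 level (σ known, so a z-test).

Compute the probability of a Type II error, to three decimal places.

Noncentrality parameter: δ = d·√n = 0.34 × √98 = 3.3658
Critical value for a two-sided test at α = 0.05: z_{α/2} = 1.960.
Power = Φ(δ − 1.960) + Φ(−δ − 1.960) = Φ(1.406) + Φ(-5.326) = 0.9201 + 0.0000 = 0.9201.
Type II error: β = 1 − power = 1 − 0.9201 = 0.0799.

β ≈ 0.080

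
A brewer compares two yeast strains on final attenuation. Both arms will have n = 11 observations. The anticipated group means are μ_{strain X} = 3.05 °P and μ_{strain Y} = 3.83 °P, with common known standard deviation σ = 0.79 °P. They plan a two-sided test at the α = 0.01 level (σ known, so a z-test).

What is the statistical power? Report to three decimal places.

Standardized effect: d = |μ_{strain X} − μ_{strain Y}| / σ = |3.05 − 3.83| / 0.79 = 0.9873
Noncentrality parameter: λ = d·√(n/2) = 0.9873 × √(11/2) = 2.3155
Critical value for a two-sided test at α = 0.01: z_{α/2} = 2.576.
Power = Φ(λ − 2.576) + Φ(−λ − 2.576) = Φ(-0.260) + Φ(-4.891) = 0.3973 + 0.0000 = 0.3973.

Power ≈ 0.397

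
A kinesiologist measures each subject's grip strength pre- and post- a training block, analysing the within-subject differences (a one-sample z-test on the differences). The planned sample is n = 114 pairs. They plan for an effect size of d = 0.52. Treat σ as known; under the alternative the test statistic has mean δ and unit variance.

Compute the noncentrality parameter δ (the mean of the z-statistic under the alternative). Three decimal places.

The noncentrality parameter scales effect size by the design's sample-size factor: δ = d·√n = 0.52 × √114 = 5.5521

δ ≈ 5.552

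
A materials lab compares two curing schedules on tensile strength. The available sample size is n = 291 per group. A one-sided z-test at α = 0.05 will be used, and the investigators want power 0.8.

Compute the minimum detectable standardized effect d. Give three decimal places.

Need Φ(δ − 1.645) = 0.8, so δ = 1.645 + 0.842 = 2.486.
δ = d·√(n/2) ⇒ d = δ/√(n/2) = 2.486/√(291/2) = 0.2061.

d ≈ 0.206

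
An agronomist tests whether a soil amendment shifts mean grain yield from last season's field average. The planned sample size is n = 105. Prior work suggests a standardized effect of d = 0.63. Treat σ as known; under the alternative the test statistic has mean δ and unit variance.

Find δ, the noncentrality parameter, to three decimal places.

δ ≈ 6.456

δ = d·√n = 0.63 × √105 = 6.4556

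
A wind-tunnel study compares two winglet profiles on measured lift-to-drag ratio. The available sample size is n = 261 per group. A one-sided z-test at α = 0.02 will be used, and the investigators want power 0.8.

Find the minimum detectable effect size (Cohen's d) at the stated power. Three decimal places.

Required noncentrality: δ = z_{0.02} + z_{0.20} = 2.054 + 0.842 = 2.895.
δ = d·√(n/2) ⇒ d = δ/√(n/2) = 2.895/√(261/2) = 0.2535.

d ≈ 0.253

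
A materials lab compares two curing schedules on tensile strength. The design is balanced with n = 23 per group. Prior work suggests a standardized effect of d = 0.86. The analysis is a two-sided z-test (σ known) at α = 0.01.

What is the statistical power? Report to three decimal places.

Noncentrality parameter: δ = d·√(n/2) = 0.86 × √(23/2) = 2.9164
Two-sided α = 0.01 → critical value z_{0.005} = 2.576.
Power = Φ(δ − 2.576) + Φ(−δ − 2.576) = Φ(0.341) + Φ(-5.492) = 0.6333 + 0.0000 = 0.6333.

Power ≈ 0.633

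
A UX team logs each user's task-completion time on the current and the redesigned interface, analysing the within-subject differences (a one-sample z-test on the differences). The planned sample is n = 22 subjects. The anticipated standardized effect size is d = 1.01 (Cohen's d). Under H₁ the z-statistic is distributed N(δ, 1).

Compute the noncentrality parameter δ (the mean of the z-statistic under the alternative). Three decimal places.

δ ≈ 4.737

δ = d·√n = 1.01 × √22 = 4.7373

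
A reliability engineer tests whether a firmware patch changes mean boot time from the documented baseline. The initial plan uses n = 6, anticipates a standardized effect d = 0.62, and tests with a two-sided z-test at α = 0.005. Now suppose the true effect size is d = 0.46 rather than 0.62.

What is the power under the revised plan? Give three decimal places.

Power ≈ 0.046

With d = 0.46: δ = d·√n = 0.46 × √6 = 1.1268. Critical value z_{0.0025} = 2.807.
Revised power = Φ(δ − 2.807) + Φ(−δ − 2.807) = Φ(-1.680) + Φ(-3.934) = 0.0465 + 0.0000 = 0.0465.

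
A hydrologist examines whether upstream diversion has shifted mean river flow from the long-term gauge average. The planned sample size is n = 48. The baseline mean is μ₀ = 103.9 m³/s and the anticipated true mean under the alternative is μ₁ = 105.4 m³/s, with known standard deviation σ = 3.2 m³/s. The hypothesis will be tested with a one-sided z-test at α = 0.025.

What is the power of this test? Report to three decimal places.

Power ≈ 0.901

Standardized effect: d = |μ₁ − μ₀| / σ = |105.4 − 103.9| / 3.2 = 0.4688
Noncentrality parameter: δ = d·√n = 0.4688 × √48 = 3.2476
One-sided α = 0.025 → critical value z_{0.025} = 1.960.
Power = P(Z > 1.960 − δ) = Φ(1.288) = 0.9011.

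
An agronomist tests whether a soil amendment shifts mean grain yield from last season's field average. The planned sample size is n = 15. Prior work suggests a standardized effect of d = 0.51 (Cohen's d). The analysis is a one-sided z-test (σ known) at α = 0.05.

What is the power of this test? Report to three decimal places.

Power ≈ 0.629

Noncentrality parameter: δ = d·√n = 0.51 × √15 = 1.9752
Critical value for a one-sided test at α = 0.05: z_α = 1.645.
Power = P(Z > 1.645 − δ) = Φ(0.330) = 0.6294.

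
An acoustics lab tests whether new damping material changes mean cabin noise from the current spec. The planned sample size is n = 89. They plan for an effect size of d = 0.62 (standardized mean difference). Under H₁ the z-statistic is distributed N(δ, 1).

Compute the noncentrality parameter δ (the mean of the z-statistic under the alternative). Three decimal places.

δ ≈ 5.849

δ = d·√n = 0.62 × √89 = 5.8491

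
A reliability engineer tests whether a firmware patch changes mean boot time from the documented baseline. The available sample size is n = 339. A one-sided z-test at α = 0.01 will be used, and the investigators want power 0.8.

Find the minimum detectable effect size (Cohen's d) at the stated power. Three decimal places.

d ≈ 0.172

Required noncentrality: δ = z_{0.01} + z_{0.20} = 2.326 + 0.842 = 3.168.
δ = d·√n ⇒ d = δ/√n = 3.168/√339 = 0.1721.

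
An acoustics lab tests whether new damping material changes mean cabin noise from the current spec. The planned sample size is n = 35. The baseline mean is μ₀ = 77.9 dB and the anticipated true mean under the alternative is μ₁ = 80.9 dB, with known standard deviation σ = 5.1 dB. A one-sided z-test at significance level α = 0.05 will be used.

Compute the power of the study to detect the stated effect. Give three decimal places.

Power ≈ 0.967

Standardized effect: d = |μ₁ − μ₀| / σ = |80.9 − 77.9| / 5.1 = 0.5882
Noncentrality parameter: δ = d·√n = 0.5882 × √35 = 3.4800
One-sided α = 0.05 → critical value z_{0.05} = 1.645.
Power = P(Z > 1.645 − δ) = Φ(1.835) = 0.9668.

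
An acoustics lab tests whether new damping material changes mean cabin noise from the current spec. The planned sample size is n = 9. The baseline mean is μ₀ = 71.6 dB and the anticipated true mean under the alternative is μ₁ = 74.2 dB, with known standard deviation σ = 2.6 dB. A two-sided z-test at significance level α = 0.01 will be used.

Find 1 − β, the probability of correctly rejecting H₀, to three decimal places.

Standardized effect: d = |μ₁ − μ₀| / σ = |74.2 − 71.6| / 2.6 = 1.0000
Noncentrality parameter: δ = d·√n = 1.0000 × √9 = 3.0000
Critical value for a two-sided test at α = 0.01: z_{α/2} = 2.576.
Power = Φ(δ − 2.576) + Φ(−δ − 2.576) = Φ(0.424) + Φ(-5.576) = 0.6643 + 0.0000 = 0.6643.

Power ≈ 0.664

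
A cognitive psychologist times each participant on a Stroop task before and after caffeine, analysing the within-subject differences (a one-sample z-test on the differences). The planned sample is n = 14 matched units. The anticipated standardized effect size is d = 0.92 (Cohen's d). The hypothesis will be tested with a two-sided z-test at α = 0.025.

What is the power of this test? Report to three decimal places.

Noncentrality parameter: δ = d·√n = 0.92 × √14 = 3.4423
Two-sided α = 0.025 → critical value z_{0.0125} = 2.241.
Power = Φ(δ − 2.241) + Φ(−δ − 2.241) = Φ(1.201) + Φ(-5.684) = 0.8851 + 0.0000 = 0.8851.

Power ≈ 0.885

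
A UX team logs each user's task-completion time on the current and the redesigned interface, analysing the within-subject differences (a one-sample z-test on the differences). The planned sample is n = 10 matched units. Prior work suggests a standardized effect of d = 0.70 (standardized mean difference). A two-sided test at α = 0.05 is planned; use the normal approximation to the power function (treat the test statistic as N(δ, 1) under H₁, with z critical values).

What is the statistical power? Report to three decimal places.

Power ≈ 0.600

Noncentrality parameter: δ = d·√n = 0.70 × √10 = 2.2136
Two-sided α = 0.05 → critical value z_{0.025} = 1.960.
Power = Φ(δ − 1.960) + Φ(−δ − 1.960) = Φ(0.254) + Φ(-4.174) = 0.6001 + 0.0000 = 0.6001.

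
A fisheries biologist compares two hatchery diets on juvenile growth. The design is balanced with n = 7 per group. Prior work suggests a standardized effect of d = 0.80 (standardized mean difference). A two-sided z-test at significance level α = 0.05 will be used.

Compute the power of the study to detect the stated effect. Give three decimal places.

Noncentrality parameter: λ = d·√(n/2) = 0.80 × √(7/2) = 1.4967
Two-sided α = 0.05 → critical value z_{0.025} = 1.960.
Power = Φ(λ − 1.960) + Φ(−λ − 1.960) = Φ(-0.463) + Φ(-3.457) = 0.3216 + 0.0003 = 0.3218.

Power ≈ 0.322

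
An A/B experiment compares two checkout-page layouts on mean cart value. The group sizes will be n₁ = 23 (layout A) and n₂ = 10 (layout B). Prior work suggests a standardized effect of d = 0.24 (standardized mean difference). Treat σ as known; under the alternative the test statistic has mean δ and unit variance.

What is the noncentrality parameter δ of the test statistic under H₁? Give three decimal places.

The noncentrality parameter scales effect size by the design's sample-size factor: δ = d / √(1/n₁ + 1/n₂) = 0.24 / √(1/23 + 1/10) = 0.6336

δ ≈ 0.634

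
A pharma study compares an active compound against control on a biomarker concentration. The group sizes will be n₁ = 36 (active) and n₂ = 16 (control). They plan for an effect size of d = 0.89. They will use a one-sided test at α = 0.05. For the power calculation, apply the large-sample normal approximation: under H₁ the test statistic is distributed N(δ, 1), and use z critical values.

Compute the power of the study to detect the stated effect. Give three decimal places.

Noncentrality parameter: δ = d / √(1/n₁ + 1/n₂) = 0.89 / √(1/36 + 1/16) = 2.9621
One-sided α = 0.05 → critical value z_{0.05} = 1.645.
Power = P(Z > 1.645 − δ) = Φ(1.317) = 0.9061.

Power ≈ 0.906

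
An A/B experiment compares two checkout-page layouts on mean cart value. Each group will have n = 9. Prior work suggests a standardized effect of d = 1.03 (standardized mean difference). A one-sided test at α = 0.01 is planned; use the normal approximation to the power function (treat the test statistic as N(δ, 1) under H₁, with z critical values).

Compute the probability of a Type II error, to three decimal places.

β ≈ 0.556

Noncentrality parameter: δ = d·√(n/2) = 1.03 × √(9/2) = 2.1850
Critical value for a one-sided test at α = 0.01: z_α = 2.326.
Power = P(Z > 2.326 − δ) = Φ(-0.141) = 0.4438.
Type II error: β = 1 − power = 1 − 0.4438 = 0.5562.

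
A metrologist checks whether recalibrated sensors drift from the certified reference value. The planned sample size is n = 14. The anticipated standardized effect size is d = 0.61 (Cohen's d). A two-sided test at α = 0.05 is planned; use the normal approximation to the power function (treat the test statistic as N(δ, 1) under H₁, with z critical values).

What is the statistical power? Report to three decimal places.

Noncentrality parameter: δ = d·√n = 0.61 × √14 = 2.2824
Two-sided α = 0.05 → critical value z_{0.025} = 1.960.
Power = Φ(δ − 1.960) + Φ(−δ − 1.960) = Φ(0.322) + Φ(-4.242) = 0.6264 + 0.0000 = 0.6265.

Power ≈ 0.626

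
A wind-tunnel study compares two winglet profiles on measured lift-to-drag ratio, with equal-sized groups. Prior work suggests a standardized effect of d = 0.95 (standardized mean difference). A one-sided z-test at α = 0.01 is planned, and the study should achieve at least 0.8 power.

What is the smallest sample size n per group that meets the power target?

n = 23 per group

For power 0.8 need Φ(δ − z_{0.01}) = 0.8, so δ = z_{0.01} + z_{0.20} = 2.326 + 0.842 = 3.168.
δ = d·√(n/2) ⇒ n = 2(δ/d)² = 2 × (3.168 / 0.95)² = 22.24.
Rounding up, n = 23 per group.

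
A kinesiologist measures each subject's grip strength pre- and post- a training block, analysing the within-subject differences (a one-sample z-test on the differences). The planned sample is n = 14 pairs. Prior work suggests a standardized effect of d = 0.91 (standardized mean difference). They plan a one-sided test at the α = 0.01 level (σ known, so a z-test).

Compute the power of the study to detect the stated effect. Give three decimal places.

Power ≈ 0.860

Noncentrality parameter: δ = d·√n = 0.91 × √14 = 3.4049
Critical value for a one-sided test at α = 0.01: z_α = 2.326.
Power = P(Z > 2.326 − δ) = Φ(1.079) = 0.8596.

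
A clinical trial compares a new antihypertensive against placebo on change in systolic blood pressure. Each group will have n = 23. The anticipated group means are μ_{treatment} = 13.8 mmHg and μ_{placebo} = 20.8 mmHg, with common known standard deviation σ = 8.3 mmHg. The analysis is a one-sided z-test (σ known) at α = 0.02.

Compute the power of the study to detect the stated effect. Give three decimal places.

Power ≈ 0.790

Standardized effect: d = |μ_{treatment} − μ_{placebo}| / σ = |13.8 − 20.8| / 8.3 = 0.8434
Noncentrality parameter: δ = d·√(n/2) = 0.8434 × √(23/2) = 2.8600
One-sided α = 0.02 → critical value z_{0.02} = 2.054.
Power = P(Z > 2.054 − δ) = Φ(0.806) = 0.7900.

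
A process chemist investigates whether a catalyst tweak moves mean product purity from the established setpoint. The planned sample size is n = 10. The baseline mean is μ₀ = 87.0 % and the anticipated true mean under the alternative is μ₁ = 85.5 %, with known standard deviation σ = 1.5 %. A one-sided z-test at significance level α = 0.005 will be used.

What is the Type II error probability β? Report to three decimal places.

Standardized effect: d = |μ₁ − μ₀| / σ = |85.5 − 87.0| / 1.5 = 1.0000
Noncentrality parameter: δ = d·√n = 1.0000 × √10 = 3.1623
Critical value for a one-sided test at α = 0.005: z_α = 2.576.
Power = Φ(δ − 2.576) = Φ(0.586) = 0.7212.
Type II error: β = 1 − power = 1 − 0.7212 = 0.2788.

β ≈ 0.279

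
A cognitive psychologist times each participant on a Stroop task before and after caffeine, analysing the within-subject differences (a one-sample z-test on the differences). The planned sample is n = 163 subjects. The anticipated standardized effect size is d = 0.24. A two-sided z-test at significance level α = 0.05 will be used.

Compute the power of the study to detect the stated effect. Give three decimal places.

Noncentrality parameter: λ = d·√n = 0.24 × √163 = 3.0641
Two-sided α = 0.05 → critical value z_{0.025} = 1.960.
Power = Φ(λ − 1.960) + Φ(−λ − 1.960) = Φ(1.104) + Φ(-5.024) = 0.8652 + 0.0000 = 0.8652.

Power ≈ 0.865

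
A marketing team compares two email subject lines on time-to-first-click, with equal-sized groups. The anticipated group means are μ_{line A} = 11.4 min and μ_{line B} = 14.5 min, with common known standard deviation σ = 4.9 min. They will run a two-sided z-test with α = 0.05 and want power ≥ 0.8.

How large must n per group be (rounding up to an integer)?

Standardized effect: d = |μ_{line A} − μ_{line B}| / σ = |11.4 − 14.5| / 4.9 = 0.6327
For power 0.8 need Φ(δ − z_{0.025}) = 0.8, so δ = z_{0.025} + z_{0.20} = 1.960 + 0.842 = 2.802.
(The Φ(−δ − z_{α/2}) term is vanishingly small for δ > 0 and is dropped in the standard sample-size formula.)
δ = d·√(n/2) ⇒ n = 2(δ/d)² = 2 × (2.802 / 0.6327)² = 39.22.
Rounding up, n = 40 per group.

n = 40 per group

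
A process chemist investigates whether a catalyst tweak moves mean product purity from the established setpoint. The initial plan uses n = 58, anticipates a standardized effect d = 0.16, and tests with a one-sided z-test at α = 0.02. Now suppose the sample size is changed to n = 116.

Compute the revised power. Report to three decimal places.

Power ≈ 0.371

With n = 116: δ = d·√n = 0.16 × √116 = 1.7233. Critical value z_{0.02} = 2.054.
Revised power = P(Z > 2.054 − δ) = Φ(-0.330) = 0.3705.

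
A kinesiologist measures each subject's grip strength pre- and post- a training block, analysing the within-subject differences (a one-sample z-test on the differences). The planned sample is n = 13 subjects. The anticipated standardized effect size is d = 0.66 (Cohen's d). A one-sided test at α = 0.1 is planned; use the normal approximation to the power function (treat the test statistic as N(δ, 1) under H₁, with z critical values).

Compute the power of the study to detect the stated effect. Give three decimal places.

Power ≈ 0.864

Noncentrality parameter: δ = d·√n = 0.66 × √13 = 2.3797
Critical value for a one-sided test at α = 0.1: z_α = 1.282.
Power = Φ(δ − 1.282) = Φ(1.098) = 0.8639.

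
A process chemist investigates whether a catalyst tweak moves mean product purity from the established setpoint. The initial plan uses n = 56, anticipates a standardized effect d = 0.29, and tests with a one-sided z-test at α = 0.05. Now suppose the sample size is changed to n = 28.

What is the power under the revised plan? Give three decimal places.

With n = 28: δ = d·√n = 0.29 × √28 = 1.5345. Critical value z_{0.05} = 1.645.
Revised power = P(Z > 1.645 − δ) = Φ(-0.110) = 0.4561.

Power ≈ 0.456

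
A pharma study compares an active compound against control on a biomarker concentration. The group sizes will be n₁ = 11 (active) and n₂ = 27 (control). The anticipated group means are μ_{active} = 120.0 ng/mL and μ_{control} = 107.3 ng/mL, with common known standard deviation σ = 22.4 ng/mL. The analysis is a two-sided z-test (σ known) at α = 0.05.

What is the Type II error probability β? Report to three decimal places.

Standardized effect: d = |μ_{active} − μ_{control}| / σ = |120.0 − 107.3| / 22.4 = 0.5670
Noncentrality parameter: δ = d / √(1/n₁ + 1/n₂) = 0.5670 / √(1/11 + 1/27) = 1.5850
Two-sided α = 0.05 → critical value z_{0.025} = 1.960.
Power = Φ(δ − 1.960) + Φ(−δ − 1.960) = Φ(-0.375) + Φ(-3.545) = 0.3539 + 0.0002 = 0.3541.
Type II error: β = 1 − power = 1 − 0.3541 = 0.6459.

β ≈ 0.646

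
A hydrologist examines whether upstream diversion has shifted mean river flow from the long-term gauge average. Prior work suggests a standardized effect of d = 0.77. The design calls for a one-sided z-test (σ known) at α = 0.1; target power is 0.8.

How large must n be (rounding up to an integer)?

n = 8

Set Φ(δ − 1.282) = 0.8; then δ − 1.282 = Φ⁻¹(0.8) = 0.842, giving δ = 2.123.
δ = d·√n ⇒ n = (δ/d)² = (2.123 / 0.77)² = 7.60.
Rounding up, n = 8.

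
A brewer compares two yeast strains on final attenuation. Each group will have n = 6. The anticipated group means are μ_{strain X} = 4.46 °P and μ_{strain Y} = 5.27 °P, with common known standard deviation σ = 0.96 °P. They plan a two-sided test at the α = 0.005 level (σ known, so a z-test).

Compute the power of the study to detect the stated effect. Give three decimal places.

Standardized effect: d = |μ_{strain X} − μ_{strain Y}| / σ = |4.46 − 5.27| / 0.96 = 0.8438
Noncentrality parameter: δ = d·√(n/2) = 0.8438 × √(6/2) = 1.4614
Two-sided α = 0.005 → critical value z_{0.0025} = 2.807.
Power = Φ(δ − 2.807) + Φ(−δ − 2.807) = Φ(-1.346) + Φ(-4.268) = 0.0892 + 0.0000 = 0.0892.

Power ≈ 0.089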